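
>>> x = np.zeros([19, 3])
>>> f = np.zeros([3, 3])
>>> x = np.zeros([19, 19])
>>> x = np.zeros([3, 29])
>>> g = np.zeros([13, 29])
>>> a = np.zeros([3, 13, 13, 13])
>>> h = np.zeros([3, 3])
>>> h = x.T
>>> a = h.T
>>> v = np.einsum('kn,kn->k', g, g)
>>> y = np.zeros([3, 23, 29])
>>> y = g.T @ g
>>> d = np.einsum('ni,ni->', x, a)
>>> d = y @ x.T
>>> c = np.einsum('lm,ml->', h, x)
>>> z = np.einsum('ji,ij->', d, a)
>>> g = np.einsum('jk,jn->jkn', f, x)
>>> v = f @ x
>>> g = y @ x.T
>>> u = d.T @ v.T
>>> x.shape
(3, 29)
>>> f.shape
(3, 3)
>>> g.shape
(29, 3)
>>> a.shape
(3, 29)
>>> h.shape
(29, 3)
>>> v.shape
(3, 29)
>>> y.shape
(29, 29)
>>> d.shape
(29, 3)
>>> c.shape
()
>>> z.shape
()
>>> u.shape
(3, 3)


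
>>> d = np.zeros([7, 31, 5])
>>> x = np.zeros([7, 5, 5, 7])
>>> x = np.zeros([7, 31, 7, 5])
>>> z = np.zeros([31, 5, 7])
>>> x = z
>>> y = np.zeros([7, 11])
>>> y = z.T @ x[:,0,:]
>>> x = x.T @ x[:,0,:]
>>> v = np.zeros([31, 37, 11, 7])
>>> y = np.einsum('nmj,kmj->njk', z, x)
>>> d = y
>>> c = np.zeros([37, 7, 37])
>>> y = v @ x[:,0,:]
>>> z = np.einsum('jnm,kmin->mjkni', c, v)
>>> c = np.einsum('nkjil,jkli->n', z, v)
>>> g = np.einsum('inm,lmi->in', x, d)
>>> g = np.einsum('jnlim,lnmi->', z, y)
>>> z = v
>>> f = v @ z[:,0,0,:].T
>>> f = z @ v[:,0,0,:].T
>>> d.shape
(31, 7, 7)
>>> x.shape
(7, 5, 7)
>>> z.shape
(31, 37, 11, 7)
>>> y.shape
(31, 37, 11, 7)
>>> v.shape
(31, 37, 11, 7)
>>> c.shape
(37,)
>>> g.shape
()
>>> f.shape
(31, 37, 11, 31)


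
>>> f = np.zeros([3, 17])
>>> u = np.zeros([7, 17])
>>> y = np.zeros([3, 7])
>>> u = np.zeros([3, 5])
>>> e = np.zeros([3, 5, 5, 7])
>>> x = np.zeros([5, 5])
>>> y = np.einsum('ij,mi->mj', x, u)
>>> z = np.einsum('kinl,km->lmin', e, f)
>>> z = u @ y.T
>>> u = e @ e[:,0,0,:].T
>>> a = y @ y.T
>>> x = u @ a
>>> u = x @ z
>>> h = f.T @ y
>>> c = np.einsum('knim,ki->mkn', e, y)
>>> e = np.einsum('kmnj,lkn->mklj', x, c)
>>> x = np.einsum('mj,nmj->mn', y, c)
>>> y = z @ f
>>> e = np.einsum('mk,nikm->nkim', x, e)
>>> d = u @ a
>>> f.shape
(3, 17)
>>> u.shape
(3, 5, 5, 3)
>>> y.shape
(3, 17)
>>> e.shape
(5, 7, 3, 3)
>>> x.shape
(3, 7)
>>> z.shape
(3, 3)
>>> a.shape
(3, 3)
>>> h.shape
(17, 5)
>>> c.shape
(7, 3, 5)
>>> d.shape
(3, 5, 5, 3)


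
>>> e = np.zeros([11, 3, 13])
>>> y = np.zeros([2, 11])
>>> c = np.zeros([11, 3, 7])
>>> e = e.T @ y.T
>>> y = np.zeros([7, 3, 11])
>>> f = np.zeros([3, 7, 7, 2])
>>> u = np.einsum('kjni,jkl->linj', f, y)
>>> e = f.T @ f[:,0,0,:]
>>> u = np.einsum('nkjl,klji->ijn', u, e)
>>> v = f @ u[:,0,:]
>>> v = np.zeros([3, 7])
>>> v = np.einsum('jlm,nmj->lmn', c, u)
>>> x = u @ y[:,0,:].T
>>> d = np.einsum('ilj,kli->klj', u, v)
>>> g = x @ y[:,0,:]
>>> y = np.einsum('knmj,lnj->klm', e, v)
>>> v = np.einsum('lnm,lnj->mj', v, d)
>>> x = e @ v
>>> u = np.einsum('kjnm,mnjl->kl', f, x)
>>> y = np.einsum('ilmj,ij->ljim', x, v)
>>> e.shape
(2, 7, 7, 2)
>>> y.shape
(7, 11, 2, 7)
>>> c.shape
(11, 3, 7)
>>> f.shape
(3, 7, 7, 2)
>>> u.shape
(3, 11)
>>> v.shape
(2, 11)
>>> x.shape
(2, 7, 7, 11)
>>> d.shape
(3, 7, 11)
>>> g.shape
(2, 7, 11)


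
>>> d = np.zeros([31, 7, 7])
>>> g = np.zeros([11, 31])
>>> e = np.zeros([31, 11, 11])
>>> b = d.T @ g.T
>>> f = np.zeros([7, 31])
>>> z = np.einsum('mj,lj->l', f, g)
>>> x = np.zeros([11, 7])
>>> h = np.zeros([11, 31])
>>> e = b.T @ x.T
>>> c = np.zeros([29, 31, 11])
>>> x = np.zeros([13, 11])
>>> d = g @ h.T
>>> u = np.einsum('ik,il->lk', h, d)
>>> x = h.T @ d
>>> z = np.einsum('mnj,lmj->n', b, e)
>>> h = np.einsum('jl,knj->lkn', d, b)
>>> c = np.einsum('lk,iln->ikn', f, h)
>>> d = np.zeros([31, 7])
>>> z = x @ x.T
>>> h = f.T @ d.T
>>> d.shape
(31, 7)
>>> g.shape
(11, 31)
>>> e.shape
(11, 7, 11)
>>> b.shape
(7, 7, 11)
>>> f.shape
(7, 31)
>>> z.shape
(31, 31)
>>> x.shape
(31, 11)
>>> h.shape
(31, 31)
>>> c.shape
(11, 31, 7)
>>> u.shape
(11, 31)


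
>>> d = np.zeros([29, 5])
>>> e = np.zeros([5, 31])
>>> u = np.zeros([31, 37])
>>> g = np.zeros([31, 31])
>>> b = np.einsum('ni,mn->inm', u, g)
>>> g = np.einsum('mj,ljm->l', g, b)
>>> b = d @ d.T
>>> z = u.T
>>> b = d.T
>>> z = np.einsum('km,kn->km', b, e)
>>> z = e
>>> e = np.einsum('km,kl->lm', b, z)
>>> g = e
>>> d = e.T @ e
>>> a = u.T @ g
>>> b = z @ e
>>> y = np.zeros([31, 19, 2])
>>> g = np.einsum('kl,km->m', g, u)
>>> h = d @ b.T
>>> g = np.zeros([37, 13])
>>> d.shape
(29, 29)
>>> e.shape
(31, 29)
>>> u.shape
(31, 37)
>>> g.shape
(37, 13)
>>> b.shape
(5, 29)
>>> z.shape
(5, 31)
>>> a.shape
(37, 29)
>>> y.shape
(31, 19, 2)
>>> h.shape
(29, 5)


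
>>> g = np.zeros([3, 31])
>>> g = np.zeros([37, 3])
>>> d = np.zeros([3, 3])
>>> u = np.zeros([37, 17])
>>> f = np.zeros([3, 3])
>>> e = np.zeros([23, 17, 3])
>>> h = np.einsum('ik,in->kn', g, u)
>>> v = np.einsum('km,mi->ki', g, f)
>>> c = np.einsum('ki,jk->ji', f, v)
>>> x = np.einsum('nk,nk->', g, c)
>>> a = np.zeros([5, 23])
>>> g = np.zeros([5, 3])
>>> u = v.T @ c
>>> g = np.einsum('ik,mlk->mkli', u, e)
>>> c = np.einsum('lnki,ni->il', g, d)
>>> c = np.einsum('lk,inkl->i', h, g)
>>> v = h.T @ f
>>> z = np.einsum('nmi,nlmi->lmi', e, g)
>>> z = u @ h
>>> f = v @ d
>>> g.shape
(23, 3, 17, 3)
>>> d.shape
(3, 3)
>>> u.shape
(3, 3)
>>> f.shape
(17, 3)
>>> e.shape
(23, 17, 3)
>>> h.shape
(3, 17)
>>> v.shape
(17, 3)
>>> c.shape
(23,)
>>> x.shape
()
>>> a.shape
(5, 23)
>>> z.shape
(3, 17)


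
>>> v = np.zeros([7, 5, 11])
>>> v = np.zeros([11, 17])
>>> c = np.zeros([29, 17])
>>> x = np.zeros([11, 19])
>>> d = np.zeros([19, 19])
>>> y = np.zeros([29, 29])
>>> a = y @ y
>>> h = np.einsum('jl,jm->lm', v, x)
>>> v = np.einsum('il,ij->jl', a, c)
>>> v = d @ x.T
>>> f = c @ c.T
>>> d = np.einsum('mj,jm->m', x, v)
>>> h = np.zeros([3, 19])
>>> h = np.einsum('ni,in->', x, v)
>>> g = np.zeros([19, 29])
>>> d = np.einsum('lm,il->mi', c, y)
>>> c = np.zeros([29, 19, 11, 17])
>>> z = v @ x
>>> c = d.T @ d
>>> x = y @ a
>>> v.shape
(19, 11)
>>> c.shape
(29, 29)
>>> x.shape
(29, 29)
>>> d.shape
(17, 29)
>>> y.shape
(29, 29)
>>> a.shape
(29, 29)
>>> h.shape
()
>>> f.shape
(29, 29)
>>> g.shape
(19, 29)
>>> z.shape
(19, 19)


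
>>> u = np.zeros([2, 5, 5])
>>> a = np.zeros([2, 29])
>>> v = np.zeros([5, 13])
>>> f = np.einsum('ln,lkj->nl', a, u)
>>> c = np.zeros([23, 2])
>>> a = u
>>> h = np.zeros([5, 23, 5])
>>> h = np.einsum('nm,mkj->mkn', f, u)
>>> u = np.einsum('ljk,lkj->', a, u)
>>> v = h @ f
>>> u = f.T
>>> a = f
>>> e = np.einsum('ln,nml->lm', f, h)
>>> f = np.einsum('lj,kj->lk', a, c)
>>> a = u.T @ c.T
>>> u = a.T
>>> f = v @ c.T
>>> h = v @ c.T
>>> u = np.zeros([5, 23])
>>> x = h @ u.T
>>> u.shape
(5, 23)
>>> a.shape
(29, 23)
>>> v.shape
(2, 5, 2)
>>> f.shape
(2, 5, 23)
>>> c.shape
(23, 2)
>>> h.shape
(2, 5, 23)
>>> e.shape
(29, 5)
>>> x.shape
(2, 5, 5)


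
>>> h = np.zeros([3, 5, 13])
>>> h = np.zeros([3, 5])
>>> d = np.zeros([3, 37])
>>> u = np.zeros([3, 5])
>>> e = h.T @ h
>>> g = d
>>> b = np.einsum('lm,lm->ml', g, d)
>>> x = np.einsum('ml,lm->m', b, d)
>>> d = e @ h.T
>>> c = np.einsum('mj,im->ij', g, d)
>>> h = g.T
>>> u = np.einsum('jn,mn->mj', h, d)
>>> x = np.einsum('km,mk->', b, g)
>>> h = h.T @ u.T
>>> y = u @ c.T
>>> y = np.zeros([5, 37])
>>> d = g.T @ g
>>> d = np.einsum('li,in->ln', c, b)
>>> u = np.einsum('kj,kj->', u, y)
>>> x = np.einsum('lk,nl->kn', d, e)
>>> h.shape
(3, 5)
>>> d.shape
(5, 3)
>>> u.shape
()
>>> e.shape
(5, 5)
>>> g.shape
(3, 37)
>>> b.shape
(37, 3)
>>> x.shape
(3, 5)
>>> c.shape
(5, 37)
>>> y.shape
(5, 37)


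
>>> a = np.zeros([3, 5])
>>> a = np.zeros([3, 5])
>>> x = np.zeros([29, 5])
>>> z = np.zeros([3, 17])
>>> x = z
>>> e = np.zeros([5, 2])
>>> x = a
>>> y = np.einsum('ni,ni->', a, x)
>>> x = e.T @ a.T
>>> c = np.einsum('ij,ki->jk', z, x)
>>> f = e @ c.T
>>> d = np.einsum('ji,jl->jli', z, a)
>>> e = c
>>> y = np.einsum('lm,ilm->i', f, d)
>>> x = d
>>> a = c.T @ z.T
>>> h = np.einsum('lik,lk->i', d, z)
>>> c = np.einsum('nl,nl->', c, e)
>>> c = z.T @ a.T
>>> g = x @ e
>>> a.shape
(2, 3)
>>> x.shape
(3, 5, 17)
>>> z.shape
(3, 17)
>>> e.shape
(17, 2)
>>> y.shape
(3,)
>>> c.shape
(17, 2)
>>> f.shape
(5, 17)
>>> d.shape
(3, 5, 17)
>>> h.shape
(5,)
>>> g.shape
(3, 5, 2)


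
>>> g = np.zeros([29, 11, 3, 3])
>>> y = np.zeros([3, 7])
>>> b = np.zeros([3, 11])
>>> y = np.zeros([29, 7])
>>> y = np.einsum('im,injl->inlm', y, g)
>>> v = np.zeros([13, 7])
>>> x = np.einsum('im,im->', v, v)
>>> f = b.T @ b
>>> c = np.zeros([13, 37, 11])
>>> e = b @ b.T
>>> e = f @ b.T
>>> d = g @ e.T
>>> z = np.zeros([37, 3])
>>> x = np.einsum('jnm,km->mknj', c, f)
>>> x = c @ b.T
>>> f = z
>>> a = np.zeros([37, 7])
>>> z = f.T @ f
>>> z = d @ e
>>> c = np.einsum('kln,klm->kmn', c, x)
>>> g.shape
(29, 11, 3, 3)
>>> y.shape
(29, 11, 3, 7)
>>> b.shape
(3, 11)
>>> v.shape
(13, 7)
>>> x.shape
(13, 37, 3)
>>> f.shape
(37, 3)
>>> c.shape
(13, 3, 11)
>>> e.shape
(11, 3)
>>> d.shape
(29, 11, 3, 11)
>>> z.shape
(29, 11, 3, 3)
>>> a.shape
(37, 7)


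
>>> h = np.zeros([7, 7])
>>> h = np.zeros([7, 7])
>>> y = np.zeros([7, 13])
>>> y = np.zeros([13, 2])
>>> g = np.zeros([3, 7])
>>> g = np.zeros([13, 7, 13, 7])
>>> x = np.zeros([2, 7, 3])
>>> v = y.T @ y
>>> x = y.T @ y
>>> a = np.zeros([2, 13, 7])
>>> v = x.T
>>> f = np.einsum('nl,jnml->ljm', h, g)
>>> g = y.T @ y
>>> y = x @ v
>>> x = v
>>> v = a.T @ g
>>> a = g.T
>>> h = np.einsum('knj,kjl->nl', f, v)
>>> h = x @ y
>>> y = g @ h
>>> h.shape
(2, 2)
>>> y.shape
(2, 2)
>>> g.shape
(2, 2)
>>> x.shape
(2, 2)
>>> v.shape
(7, 13, 2)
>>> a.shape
(2, 2)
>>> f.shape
(7, 13, 13)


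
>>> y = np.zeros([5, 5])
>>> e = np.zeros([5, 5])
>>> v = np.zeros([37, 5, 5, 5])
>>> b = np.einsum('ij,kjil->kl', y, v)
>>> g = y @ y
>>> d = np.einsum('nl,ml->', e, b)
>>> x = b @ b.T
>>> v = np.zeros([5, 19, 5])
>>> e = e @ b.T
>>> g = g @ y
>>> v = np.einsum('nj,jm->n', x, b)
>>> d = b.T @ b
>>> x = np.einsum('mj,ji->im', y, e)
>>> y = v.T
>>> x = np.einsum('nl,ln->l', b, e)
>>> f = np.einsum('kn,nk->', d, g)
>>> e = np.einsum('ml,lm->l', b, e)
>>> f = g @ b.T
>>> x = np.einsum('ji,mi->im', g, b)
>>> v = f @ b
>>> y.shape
(37,)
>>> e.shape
(5,)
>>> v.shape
(5, 5)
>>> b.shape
(37, 5)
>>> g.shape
(5, 5)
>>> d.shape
(5, 5)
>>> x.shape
(5, 37)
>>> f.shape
(5, 37)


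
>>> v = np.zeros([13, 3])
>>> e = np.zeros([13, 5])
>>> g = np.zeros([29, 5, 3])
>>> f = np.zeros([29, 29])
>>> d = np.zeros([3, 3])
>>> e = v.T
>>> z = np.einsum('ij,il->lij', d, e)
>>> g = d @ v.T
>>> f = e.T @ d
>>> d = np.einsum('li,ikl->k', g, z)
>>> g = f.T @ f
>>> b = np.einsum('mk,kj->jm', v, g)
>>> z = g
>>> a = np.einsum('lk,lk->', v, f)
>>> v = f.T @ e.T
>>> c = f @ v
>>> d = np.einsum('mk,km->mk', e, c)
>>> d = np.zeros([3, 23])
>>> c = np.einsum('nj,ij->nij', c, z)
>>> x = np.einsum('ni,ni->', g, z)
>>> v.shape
(3, 3)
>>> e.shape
(3, 13)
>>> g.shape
(3, 3)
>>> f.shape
(13, 3)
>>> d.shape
(3, 23)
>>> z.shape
(3, 3)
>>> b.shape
(3, 13)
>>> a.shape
()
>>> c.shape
(13, 3, 3)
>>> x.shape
()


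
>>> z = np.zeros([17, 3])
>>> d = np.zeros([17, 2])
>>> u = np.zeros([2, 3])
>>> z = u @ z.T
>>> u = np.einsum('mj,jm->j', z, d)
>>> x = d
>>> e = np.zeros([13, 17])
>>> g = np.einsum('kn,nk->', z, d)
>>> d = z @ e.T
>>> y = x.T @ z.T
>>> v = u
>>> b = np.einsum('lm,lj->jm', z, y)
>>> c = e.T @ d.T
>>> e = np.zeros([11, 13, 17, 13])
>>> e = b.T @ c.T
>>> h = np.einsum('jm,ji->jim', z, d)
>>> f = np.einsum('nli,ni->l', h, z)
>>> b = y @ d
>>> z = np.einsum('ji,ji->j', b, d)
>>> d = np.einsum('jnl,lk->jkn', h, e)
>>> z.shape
(2,)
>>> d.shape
(2, 17, 13)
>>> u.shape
(17,)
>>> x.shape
(17, 2)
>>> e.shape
(17, 17)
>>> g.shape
()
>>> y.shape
(2, 2)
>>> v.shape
(17,)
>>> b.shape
(2, 13)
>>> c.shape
(17, 2)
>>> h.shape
(2, 13, 17)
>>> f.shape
(13,)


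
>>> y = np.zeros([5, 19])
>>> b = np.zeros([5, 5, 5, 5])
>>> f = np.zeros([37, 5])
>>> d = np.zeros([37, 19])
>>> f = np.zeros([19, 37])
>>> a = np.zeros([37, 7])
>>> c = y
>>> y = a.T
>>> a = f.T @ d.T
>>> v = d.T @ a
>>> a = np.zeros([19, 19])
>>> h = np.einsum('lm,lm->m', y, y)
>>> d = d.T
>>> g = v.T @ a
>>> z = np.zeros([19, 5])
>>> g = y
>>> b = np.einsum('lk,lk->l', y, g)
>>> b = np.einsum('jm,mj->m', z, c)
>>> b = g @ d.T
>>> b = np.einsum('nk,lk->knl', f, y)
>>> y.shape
(7, 37)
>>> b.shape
(37, 19, 7)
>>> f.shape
(19, 37)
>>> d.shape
(19, 37)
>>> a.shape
(19, 19)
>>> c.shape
(5, 19)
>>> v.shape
(19, 37)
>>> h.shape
(37,)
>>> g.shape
(7, 37)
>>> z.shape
(19, 5)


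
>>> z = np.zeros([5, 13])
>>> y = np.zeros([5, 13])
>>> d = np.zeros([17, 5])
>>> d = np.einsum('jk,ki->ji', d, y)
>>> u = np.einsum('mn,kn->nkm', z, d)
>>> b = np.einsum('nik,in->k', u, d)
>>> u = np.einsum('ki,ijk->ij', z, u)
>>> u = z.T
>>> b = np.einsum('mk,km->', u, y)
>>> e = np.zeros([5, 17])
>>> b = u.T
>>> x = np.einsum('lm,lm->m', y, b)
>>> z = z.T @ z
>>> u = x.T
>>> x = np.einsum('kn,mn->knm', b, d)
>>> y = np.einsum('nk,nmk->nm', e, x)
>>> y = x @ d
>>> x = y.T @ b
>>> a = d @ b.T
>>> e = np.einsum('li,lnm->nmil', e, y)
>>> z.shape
(13, 13)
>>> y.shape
(5, 13, 13)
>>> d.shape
(17, 13)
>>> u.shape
(13,)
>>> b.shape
(5, 13)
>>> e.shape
(13, 13, 17, 5)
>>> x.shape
(13, 13, 13)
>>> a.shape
(17, 5)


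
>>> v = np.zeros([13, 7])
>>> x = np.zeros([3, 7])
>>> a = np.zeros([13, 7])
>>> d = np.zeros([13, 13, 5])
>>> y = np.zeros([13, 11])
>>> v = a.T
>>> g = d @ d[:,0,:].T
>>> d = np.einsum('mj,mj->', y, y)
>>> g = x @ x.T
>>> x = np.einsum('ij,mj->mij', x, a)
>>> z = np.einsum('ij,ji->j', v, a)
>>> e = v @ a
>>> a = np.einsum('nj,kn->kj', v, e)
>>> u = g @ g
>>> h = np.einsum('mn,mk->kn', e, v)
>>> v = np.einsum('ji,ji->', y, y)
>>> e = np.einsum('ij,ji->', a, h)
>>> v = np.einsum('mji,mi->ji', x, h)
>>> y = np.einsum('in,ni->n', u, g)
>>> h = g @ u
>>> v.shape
(3, 7)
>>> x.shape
(13, 3, 7)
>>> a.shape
(7, 13)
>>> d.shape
()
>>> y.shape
(3,)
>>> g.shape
(3, 3)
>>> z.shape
(13,)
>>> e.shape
()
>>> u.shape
(3, 3)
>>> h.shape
(3, 3)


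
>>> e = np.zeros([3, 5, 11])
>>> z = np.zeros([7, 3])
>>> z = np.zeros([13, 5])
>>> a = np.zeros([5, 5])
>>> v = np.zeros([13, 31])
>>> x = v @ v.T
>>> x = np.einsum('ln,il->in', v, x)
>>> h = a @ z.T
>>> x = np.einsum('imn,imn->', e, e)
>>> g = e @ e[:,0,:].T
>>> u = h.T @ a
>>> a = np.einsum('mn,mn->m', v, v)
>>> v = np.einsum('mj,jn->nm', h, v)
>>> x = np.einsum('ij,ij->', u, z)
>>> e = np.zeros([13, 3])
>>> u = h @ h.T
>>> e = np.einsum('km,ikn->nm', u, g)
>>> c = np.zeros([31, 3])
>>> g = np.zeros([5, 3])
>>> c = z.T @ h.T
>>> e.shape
(3, 5)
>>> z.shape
(13, 5)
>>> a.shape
(13,)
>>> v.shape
(31, 5)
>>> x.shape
()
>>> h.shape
(5, 13)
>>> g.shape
(5, 3)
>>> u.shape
(5, 5)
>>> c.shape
(5, 5)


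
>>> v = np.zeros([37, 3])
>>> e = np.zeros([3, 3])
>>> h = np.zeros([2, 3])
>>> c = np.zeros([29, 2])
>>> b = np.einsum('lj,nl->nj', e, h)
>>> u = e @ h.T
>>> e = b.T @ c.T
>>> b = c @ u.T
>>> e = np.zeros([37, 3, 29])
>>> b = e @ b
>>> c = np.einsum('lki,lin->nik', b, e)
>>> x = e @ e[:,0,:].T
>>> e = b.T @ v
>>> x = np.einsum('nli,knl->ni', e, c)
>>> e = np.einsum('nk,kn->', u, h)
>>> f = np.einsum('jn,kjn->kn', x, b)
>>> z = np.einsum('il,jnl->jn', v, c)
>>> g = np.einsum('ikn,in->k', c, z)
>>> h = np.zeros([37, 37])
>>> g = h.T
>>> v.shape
(37, 3)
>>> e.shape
()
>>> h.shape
(37, 37)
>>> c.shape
(29, 3, 3)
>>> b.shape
(37, 3, 3)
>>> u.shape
(3, 2)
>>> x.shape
(3, 3)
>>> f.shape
(37, 3)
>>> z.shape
(29, 3)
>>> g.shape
(37, 37)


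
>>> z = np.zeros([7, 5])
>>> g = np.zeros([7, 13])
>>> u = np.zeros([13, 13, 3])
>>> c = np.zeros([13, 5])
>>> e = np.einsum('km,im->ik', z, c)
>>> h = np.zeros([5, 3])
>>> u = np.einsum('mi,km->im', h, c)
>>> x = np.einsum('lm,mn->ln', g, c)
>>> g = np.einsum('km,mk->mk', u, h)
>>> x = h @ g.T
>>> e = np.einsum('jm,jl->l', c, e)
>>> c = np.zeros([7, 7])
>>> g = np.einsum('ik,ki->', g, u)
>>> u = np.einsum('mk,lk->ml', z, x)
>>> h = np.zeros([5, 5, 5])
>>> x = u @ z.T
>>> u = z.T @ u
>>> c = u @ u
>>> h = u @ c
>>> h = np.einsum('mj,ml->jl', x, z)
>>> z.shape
(7, 5)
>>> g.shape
()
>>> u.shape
(5, 5)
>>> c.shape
(5, 5)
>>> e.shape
(7,)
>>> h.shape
(7, 5)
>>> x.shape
(7, 7)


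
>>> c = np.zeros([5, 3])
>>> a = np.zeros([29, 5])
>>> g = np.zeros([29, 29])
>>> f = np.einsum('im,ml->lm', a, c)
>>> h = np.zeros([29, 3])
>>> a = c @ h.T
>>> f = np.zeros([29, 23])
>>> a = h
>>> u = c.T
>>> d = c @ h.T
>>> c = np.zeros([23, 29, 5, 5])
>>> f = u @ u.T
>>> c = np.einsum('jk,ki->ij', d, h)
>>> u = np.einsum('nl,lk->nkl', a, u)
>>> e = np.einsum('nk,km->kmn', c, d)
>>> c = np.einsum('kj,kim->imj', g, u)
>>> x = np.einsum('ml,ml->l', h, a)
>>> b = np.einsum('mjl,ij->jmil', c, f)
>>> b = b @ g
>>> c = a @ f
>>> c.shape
(29, 3)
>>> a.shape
(29, 3)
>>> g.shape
(29, 29)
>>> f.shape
(3, 3)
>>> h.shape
(29, 3)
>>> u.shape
(29, 5, 3)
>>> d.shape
(5, 29)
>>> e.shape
(5, 29, 3)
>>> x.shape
(3,)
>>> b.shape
(3, 5, 3, 29)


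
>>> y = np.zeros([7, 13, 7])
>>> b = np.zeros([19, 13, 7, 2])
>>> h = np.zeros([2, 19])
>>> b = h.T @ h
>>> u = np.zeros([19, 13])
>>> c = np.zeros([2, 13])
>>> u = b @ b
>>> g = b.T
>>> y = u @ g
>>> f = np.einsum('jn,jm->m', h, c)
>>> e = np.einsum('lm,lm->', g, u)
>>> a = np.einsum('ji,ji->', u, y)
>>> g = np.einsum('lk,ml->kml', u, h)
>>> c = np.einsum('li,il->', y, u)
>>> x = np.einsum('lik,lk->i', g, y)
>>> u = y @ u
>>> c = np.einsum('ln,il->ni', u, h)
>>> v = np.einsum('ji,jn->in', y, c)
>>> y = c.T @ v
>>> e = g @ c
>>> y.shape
(2, 2)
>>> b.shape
(19, 19)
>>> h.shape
(2, 19)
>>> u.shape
(19, 19)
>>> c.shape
(19, 2)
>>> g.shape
(19, 2, 19)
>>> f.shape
(13,)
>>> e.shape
(19, 2, 2)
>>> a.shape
()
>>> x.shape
(2,)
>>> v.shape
(19, 2)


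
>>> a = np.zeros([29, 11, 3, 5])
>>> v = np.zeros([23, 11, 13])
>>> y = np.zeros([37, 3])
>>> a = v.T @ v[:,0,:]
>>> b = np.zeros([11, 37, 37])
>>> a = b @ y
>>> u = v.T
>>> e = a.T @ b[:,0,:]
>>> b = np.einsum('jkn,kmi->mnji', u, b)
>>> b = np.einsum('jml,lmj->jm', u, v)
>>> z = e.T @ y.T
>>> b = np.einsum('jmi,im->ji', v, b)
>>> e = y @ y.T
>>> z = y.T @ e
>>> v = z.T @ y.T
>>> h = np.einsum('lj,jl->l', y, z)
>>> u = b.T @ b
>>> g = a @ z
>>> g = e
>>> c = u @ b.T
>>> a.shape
(11, 37, 3)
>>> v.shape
(37, 37)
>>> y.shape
(37, 3)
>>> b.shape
(23, 13)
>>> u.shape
(13, 13)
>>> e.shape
(37, 37)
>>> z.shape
(3, 37)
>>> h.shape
(37,)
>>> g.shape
(37, 37)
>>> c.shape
(13, 23)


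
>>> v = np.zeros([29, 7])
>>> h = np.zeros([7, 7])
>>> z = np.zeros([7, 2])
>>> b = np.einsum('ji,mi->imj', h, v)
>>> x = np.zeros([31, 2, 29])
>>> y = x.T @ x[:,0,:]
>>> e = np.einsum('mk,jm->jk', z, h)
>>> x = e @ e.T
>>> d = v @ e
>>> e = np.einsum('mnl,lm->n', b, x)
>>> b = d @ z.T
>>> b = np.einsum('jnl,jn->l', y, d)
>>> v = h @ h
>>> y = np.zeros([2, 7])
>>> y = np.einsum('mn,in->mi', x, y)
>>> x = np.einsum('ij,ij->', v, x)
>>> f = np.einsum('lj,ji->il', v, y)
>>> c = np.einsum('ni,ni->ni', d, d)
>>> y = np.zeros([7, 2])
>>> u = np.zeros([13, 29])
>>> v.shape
(7, 7)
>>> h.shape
(7, 7)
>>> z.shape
(7, 2)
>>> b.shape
(29,)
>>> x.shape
()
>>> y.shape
(7, 2)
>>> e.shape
(29,)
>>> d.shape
(29, 2)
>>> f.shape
(2, 7)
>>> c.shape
(29, 2)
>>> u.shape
(13, 29)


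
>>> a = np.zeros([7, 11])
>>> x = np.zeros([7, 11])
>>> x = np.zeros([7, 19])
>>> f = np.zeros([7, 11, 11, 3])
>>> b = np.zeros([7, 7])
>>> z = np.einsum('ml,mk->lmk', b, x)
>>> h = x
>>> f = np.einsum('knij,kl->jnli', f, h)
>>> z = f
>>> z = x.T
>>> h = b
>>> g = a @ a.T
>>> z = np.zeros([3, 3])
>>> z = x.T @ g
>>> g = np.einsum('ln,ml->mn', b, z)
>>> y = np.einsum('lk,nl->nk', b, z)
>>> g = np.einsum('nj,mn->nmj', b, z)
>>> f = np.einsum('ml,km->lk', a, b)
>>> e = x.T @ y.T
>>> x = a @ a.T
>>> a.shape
(7, 11)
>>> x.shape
(7, 7)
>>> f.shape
(11, 7)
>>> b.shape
(7, 7)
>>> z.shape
(19, 7)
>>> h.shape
(7, 7)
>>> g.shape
(7, 19, 7)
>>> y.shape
(19, 7)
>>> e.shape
(19, 19)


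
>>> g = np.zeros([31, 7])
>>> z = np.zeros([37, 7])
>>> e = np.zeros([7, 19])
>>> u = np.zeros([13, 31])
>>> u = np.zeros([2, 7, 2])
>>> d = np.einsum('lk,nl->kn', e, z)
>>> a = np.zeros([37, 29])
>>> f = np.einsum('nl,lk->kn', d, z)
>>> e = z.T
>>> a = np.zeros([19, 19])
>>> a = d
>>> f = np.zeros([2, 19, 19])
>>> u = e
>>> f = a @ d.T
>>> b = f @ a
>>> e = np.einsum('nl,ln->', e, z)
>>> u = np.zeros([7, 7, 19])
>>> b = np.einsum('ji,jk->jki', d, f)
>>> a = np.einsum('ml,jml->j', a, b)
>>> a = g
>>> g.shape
(31, 7)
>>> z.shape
(37, 7)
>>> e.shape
()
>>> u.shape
(7, 7, 19)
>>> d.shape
(19, 37)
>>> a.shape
(31, 7)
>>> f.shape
(19, 19)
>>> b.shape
(19, 19, 37)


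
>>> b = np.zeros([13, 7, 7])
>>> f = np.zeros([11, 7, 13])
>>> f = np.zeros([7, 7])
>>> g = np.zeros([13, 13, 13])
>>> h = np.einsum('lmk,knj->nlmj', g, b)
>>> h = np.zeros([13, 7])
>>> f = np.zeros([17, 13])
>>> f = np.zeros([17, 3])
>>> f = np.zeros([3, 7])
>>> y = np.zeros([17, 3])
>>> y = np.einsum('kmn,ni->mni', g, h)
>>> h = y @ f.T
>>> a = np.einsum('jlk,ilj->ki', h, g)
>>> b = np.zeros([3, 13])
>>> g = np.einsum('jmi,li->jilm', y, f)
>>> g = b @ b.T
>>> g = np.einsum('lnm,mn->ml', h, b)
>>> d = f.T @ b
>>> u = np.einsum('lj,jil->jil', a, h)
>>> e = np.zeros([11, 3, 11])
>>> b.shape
(3, 13)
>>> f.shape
(3, 7)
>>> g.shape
(3, 13)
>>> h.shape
(13, 13, 3)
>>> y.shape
(13, 13, 7)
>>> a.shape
(3, 13)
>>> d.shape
(7, 13)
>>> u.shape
(13, 13, 3)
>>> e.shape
(11, 3, 11)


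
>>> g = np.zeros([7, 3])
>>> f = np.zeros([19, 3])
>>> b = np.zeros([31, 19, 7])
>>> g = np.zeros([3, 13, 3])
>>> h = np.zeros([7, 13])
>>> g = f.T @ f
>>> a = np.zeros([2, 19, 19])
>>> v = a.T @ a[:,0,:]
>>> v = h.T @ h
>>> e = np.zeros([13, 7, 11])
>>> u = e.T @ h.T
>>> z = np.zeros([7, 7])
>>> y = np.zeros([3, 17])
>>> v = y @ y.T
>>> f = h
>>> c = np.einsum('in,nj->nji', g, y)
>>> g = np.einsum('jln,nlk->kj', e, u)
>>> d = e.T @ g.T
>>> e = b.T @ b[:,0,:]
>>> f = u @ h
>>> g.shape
(7, 13)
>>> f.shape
(11, 7, 13)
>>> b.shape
(31, 19, 7)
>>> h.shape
(7, 13)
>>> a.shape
(2, 19, 19)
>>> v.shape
(3, 3)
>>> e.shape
(7, 19, 7)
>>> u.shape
(11, 7, 7)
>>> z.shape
(7, 7)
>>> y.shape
(3, 17)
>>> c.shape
(3, 17, 3)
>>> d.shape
(11, 7, 7)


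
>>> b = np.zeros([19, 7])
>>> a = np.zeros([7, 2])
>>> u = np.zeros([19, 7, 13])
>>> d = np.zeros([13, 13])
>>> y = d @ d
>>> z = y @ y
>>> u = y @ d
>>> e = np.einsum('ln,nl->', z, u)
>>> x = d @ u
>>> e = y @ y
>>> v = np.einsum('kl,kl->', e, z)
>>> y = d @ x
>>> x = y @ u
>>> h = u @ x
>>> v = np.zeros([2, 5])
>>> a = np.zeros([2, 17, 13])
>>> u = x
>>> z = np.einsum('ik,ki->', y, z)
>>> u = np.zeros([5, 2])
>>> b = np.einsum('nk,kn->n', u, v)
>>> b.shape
(5,)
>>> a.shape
(2, 17, 13)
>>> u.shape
(5, 2)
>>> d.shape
(13, 13)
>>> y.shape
(13, 13)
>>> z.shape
()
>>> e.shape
(13, 13)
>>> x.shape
(13, 13)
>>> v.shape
(2, 5)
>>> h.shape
(13, 13)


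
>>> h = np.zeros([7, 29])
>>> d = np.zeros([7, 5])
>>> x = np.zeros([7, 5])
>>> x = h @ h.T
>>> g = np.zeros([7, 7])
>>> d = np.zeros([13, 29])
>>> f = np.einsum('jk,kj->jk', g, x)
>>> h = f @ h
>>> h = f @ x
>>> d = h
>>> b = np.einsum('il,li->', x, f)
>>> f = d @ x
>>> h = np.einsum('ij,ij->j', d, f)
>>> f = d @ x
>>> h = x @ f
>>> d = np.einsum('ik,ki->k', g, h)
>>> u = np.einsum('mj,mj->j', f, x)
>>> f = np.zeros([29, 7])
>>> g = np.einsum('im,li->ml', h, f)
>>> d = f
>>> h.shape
(7, 7)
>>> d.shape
(29, 7)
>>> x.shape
(7, 7)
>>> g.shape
(7, 29)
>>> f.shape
(29, 7)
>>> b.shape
()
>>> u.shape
(7,)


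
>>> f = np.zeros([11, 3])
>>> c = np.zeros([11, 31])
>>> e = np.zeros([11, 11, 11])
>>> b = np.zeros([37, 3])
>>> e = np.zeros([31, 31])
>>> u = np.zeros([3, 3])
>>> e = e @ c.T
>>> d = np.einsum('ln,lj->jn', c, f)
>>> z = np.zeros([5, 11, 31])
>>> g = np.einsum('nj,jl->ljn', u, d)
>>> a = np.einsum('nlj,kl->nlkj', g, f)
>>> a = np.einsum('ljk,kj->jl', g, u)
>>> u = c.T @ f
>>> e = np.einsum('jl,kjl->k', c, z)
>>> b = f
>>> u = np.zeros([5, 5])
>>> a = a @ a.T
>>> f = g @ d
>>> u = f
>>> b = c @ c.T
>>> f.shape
(31, 3, 31)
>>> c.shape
(11, 31)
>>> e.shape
(5,)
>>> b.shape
(11, 11)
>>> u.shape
(31, 3, 31)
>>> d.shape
(3, 31)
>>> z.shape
(5, 11, 31)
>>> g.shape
(31, 3, 3)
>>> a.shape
(3, 3)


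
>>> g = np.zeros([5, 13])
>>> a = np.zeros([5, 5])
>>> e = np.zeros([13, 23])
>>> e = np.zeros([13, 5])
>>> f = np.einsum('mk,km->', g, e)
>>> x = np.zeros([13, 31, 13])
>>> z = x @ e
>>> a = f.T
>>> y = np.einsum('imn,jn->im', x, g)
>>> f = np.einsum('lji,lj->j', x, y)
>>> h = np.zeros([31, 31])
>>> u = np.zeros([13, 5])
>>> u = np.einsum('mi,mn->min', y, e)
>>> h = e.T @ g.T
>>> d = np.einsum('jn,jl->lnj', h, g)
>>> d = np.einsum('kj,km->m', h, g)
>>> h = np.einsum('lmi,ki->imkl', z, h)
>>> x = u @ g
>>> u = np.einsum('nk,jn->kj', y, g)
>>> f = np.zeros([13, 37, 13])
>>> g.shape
(5, 13)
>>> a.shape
()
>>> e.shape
(13, 5)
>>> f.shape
(13, 37, 13)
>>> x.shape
(13, 31, 13)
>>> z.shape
(13, 31, 5)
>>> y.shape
(13, 31)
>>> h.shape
(5, 31, 5, 13)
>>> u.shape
(31, 5)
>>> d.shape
(13,)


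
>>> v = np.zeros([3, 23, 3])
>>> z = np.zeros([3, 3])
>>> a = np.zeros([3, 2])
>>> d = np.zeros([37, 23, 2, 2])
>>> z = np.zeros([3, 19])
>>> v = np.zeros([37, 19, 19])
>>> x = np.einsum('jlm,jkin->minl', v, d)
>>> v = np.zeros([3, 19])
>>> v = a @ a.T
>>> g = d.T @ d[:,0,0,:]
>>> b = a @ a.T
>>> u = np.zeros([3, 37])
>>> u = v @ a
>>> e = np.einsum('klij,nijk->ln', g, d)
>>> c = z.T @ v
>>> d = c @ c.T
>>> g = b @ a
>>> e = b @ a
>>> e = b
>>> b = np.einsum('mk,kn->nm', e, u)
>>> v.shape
(3, 3)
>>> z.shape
(3, 19)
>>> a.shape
(3, 2)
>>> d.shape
(19, 19)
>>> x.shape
(19, 2, 2, 19)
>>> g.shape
(3, 2)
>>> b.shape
(2, 3)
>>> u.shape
(3, 2)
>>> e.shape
(3, 3)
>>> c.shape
(19, 3)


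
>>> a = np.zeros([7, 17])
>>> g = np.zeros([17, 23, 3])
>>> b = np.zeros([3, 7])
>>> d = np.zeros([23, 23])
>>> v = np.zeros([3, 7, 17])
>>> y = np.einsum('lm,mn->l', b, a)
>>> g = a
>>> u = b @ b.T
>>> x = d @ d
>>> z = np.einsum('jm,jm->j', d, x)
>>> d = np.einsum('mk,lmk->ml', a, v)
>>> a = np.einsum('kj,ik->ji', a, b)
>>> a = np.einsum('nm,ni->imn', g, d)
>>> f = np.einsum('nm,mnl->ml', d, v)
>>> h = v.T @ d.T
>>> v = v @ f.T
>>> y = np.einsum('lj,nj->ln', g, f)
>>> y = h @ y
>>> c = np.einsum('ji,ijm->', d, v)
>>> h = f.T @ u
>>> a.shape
(3, 17, 7)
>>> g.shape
(7, 17)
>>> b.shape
(3, 7)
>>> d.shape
(7, 3)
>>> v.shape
(3, 7, 3)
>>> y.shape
(17, 7, 3)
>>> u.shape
(3, 3)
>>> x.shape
(23, 23)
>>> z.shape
(23,)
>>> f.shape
(3, 17)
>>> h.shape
(17, 3)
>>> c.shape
()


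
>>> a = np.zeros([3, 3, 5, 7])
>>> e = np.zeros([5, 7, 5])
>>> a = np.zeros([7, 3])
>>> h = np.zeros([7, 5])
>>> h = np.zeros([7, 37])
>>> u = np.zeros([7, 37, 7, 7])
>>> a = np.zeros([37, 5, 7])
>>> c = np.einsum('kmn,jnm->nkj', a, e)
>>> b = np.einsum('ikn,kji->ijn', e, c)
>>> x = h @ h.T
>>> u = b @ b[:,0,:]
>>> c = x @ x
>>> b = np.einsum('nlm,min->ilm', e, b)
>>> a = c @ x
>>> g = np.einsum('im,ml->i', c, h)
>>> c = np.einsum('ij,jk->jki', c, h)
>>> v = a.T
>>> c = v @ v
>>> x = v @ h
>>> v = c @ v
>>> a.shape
(7, 7)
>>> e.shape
(5, 7, 5)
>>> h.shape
(7, 37)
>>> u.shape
(5, 37, 5)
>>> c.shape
(7, 7)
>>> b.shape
(37, 7, 5)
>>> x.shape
(7, 37)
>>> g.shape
(7,)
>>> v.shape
(7, 7)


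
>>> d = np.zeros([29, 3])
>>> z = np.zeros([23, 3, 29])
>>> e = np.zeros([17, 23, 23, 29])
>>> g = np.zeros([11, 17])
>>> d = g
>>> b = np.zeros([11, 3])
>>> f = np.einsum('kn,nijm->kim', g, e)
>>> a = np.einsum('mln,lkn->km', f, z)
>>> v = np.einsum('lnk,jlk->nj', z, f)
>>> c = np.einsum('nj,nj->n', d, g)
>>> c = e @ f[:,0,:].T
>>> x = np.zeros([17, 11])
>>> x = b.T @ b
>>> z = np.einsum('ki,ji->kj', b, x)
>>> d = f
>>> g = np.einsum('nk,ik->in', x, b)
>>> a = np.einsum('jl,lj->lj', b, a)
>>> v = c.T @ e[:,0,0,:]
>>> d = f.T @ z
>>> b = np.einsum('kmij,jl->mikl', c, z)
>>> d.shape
(29, 23, 3)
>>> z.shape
(11, 3)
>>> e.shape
(17, 23, 23, 29)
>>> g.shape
(11, 3)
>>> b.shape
(23, 23, 17, 3)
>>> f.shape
(11, 23, 29)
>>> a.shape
(3, 11)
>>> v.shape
(11, 23, 23, 29)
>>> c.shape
(17, 23, 23, 11)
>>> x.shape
(3, 3)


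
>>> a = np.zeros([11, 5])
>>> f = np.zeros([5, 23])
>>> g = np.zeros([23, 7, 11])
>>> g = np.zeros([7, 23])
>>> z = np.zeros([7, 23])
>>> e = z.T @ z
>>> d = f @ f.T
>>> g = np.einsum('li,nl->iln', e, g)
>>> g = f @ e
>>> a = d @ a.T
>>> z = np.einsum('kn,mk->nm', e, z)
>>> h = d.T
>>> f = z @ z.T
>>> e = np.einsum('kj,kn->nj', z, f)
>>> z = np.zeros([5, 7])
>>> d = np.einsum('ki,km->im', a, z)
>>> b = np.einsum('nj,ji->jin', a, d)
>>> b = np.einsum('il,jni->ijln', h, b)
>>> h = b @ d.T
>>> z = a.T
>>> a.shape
(5, 11)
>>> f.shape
(23, 23)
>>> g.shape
(5, 23)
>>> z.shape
(11, 5)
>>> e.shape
(23, 7)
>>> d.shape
(11, 7)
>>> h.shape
(5, 11, 5, 11)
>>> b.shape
(5, 11, 5, 7)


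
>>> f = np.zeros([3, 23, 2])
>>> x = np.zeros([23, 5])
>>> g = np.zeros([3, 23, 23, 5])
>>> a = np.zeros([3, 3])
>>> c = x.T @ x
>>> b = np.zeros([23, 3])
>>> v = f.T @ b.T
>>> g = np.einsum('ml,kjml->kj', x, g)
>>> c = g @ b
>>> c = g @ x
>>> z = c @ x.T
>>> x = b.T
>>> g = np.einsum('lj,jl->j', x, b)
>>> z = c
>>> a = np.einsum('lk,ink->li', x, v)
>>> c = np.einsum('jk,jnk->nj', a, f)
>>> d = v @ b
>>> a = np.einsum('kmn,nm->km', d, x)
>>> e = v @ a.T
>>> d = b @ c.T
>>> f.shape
(3, 23, 2)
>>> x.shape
(3, 23)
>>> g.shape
(23,)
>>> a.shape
(2, 23)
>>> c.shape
(23, 3)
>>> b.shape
(23, 3)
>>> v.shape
(2, 23, 23)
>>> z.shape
(3, 5)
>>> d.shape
(23, 23)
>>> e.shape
(2, 23, 2)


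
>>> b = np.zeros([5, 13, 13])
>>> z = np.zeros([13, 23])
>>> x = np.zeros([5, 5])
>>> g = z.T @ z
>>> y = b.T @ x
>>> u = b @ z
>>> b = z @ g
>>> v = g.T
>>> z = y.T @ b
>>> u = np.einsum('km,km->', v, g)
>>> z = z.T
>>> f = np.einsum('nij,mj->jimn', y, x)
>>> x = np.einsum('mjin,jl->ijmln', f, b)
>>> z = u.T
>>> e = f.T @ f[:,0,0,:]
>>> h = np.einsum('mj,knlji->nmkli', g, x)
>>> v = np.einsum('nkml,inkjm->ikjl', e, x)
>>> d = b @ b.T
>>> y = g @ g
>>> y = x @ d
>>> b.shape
(13, 23)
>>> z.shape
()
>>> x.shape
(5, 13, 5, 23, 13)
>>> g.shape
(23, 23)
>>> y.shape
(5, 13, 5, 23, 13)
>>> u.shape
()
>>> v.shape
(5, 5, 23, 13)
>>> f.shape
(5, 13, 5, 13)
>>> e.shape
(13, 5, 13, 13)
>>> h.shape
(13, 23, 5, 5, 13)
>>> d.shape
(13, 13)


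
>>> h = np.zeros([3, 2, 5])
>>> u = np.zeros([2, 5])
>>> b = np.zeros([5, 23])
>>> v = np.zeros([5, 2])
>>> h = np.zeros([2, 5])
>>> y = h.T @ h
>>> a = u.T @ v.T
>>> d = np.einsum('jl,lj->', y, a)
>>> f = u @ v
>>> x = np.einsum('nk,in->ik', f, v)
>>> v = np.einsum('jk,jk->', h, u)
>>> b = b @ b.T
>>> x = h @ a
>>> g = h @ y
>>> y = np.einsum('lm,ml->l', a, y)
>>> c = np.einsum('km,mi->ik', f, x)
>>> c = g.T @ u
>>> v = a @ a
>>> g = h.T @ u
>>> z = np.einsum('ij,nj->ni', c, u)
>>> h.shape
(2, 5)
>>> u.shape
(2, 5)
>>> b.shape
(5, 5)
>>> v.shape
(5, 5)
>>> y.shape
(5,)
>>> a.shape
(5, 5)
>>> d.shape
()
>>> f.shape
(2, 2)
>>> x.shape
(2, 5)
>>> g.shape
(5, 5)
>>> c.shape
(5, 5)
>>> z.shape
(2, 5)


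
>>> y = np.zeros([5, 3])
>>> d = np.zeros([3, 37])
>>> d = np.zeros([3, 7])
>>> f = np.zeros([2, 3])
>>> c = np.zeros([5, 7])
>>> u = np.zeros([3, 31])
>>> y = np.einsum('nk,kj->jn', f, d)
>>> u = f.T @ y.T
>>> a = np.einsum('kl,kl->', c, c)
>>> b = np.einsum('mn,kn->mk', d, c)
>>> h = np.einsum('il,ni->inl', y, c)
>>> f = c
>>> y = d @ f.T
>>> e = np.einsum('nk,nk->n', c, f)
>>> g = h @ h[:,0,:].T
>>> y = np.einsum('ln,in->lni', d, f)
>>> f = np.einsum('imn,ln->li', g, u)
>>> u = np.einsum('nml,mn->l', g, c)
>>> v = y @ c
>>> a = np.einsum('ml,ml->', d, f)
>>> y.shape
(3, 7, 5)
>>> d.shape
(3, 7)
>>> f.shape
(3, 7)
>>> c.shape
(5, 7)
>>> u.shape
(7,)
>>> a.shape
()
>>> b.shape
(3, 5)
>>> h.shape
(7, 5, 2)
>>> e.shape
(5,)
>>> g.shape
(7, 5, 7)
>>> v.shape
(3, 7, 7)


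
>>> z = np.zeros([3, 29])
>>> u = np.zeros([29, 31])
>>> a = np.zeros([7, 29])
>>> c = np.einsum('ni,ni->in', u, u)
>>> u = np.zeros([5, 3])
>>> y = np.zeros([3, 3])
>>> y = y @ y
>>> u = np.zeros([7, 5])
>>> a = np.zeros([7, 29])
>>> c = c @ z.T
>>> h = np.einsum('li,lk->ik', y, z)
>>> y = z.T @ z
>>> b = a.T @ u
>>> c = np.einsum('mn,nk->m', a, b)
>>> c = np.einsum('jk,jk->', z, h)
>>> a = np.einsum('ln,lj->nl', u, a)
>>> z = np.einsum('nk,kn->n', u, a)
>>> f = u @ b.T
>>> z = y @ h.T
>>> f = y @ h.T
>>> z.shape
(29, 3)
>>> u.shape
(7, 5)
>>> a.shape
(5, 7)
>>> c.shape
()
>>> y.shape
(29, 29)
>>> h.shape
(3, 29)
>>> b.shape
(29, 5)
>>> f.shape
(29, 3)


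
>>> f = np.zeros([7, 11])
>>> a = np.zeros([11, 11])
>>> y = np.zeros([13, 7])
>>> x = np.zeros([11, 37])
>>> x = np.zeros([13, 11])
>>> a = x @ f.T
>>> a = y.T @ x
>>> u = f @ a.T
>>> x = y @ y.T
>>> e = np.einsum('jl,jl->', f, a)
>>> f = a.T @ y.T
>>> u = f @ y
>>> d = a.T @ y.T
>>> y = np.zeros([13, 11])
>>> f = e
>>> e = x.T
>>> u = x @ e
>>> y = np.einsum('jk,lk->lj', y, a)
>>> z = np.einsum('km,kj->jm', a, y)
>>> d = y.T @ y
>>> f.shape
()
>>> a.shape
(7, 11)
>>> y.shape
(7, 13)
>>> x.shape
(13, 13)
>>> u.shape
(13, 13)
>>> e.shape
(13, 13)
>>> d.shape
(13, 13)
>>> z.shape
(13, 11)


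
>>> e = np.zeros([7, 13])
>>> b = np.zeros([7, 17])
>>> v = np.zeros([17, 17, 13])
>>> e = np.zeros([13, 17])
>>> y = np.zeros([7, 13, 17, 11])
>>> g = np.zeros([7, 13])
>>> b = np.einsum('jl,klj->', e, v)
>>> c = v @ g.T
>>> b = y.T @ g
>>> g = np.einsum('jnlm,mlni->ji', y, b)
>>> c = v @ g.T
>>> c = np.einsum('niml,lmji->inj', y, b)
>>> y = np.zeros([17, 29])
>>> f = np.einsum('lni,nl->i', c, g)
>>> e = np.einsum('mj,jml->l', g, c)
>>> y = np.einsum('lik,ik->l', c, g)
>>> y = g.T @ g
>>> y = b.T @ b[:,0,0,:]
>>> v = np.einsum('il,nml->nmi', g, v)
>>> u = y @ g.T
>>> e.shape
(13,)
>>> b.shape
(11, 17, 13, 13)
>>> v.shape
(17, 17, 7)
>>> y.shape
(13, 13, 17, 13)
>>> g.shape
(7, 13)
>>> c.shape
(13, 7, 13)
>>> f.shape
(13,)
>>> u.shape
(13, 13, 17, 7)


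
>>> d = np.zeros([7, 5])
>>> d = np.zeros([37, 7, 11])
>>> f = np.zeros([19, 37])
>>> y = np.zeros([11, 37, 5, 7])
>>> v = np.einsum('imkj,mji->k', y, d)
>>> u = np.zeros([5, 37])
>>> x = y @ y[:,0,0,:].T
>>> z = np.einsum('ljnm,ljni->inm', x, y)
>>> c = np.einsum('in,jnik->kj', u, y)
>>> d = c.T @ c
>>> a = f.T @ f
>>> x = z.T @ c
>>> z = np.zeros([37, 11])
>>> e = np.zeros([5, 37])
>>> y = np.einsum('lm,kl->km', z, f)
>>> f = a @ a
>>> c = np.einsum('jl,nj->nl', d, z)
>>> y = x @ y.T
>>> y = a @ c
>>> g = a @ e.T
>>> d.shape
(11, 11)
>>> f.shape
(37, 37)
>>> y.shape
(37, 11)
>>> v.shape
(5,)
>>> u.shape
(5, 37)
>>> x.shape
(11, 5, 11)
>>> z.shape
(37, 11)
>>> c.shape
(37, 11)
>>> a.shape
(37, 37)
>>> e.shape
(5, 37)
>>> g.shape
(37, 5)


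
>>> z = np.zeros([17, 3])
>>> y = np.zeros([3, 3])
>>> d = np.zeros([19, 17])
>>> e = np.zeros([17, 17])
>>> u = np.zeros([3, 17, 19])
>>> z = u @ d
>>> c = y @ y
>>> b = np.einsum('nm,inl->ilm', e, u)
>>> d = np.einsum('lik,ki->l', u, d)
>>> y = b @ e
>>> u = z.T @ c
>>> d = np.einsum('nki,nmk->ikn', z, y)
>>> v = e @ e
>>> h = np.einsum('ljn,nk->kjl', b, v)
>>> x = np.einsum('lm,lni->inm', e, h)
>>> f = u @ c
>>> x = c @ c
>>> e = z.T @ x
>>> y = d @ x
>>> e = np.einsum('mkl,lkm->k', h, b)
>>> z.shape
(3, 17, 17)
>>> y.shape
(17, 17, 3)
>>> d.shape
(17, 17, 3)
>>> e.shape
(19,)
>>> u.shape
(17, 17, 3)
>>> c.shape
(3, 3)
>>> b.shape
(3, 19, 17)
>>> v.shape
(17, 17)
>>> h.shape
(17, 19, 3)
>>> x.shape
(3, 3)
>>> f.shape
(17, 17, 3)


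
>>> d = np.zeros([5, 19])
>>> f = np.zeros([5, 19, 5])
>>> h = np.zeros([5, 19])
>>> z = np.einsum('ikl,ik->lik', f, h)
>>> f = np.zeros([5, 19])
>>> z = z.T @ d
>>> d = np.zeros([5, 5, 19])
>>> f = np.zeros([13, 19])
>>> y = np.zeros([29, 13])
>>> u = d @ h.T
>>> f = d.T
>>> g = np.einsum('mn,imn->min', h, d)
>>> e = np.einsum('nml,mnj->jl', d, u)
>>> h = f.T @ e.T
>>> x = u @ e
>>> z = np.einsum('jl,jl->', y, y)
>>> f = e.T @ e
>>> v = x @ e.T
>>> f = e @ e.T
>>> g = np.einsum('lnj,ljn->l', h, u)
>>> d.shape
(5, 5, 19)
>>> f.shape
(5, 5)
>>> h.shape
(5, 5, 5)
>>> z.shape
()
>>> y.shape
(29, 13)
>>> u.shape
(5, 5, 5)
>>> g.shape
(5,)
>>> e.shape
(5, 19)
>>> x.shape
(5, 5, 19)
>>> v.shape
(5, 5, 5)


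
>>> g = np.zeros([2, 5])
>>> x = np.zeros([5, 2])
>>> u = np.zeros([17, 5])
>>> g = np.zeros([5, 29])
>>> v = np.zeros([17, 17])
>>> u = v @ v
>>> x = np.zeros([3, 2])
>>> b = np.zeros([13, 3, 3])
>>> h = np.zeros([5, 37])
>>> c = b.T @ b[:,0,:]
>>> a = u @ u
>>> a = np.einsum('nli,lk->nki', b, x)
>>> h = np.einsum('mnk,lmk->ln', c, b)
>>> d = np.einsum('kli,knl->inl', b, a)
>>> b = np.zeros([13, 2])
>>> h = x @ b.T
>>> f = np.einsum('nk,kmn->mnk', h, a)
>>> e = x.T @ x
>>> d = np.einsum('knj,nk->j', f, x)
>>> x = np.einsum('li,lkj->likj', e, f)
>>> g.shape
(5, 29)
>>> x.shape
(2, 2, 3, 13)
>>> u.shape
(17, 17)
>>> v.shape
(17, 17)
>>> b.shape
(13, 2)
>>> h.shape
(3, 13)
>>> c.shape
(3, 3, 3)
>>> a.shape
(13, 2, 3)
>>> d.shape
(13,)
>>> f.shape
(2, 3, 13)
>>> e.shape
(2, 2)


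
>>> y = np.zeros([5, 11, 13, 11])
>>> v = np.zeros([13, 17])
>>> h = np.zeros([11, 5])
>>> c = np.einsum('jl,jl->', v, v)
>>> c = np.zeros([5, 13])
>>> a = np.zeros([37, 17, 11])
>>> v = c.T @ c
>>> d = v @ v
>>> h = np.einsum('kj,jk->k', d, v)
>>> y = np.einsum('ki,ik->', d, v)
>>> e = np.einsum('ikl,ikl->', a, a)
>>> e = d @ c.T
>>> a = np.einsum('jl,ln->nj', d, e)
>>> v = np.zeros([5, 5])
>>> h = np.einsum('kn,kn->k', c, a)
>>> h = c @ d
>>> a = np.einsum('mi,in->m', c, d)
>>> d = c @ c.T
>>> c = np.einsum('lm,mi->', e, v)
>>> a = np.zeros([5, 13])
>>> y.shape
()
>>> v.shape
(5, 5)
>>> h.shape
(5, 13)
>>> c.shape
()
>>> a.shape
(5, 13)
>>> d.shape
(5, 5)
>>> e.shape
(13, 5)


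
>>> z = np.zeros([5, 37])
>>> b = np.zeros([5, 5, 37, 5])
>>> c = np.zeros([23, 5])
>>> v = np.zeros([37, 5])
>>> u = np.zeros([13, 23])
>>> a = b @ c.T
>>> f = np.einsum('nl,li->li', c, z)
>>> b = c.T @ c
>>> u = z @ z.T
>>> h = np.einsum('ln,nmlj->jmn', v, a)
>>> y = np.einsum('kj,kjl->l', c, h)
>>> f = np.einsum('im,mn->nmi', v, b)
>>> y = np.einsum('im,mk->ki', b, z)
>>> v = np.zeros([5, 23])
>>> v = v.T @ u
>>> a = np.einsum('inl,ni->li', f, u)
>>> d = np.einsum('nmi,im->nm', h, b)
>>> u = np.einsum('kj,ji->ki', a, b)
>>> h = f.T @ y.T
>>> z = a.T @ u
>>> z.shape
(5, 5)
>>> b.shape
(5, 5)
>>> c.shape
(23, 5)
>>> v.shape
(23, 5)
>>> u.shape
(37, 5)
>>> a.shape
(37, 5)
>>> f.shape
(5, 5, 37)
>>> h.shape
(37, 5, 37)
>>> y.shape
(37, 5)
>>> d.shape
(23, 5)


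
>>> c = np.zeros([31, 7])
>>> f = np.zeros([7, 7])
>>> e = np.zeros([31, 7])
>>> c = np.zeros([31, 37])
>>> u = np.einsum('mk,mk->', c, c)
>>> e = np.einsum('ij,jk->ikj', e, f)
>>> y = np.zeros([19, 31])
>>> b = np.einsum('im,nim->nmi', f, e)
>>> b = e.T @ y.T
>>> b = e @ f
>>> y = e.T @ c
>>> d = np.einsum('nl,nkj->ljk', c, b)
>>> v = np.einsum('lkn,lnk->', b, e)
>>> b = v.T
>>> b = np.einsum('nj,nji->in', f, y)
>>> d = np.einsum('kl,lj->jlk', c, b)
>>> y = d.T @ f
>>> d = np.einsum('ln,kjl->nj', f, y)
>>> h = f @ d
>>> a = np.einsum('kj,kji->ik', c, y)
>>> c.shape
(31, 37)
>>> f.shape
(7, 7)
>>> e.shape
(31, 7, 7)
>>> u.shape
()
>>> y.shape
(31, 37, 7)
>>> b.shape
(37, 7)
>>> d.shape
(7, 37)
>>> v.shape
()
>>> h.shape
(7, 37)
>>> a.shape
(7, 31)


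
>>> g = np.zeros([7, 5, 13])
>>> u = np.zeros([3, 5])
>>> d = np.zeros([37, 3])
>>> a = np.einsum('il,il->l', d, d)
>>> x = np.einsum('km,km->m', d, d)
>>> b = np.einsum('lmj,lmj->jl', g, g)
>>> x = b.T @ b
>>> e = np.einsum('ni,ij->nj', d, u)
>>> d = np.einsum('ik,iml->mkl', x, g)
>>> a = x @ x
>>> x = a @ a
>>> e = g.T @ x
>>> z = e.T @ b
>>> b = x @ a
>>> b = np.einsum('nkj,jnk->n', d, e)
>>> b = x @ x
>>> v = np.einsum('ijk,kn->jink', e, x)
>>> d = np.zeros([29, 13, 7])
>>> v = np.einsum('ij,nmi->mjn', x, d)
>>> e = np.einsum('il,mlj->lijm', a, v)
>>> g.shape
(7, 5, 13)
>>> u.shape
(3, 5)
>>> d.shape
(29, 13, 7)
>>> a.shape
(7, 7)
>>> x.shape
(7, 7)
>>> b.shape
(7, 7)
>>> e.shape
(7, 7, 29, 13)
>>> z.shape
(7, 5, 7)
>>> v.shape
(13, 7, 29)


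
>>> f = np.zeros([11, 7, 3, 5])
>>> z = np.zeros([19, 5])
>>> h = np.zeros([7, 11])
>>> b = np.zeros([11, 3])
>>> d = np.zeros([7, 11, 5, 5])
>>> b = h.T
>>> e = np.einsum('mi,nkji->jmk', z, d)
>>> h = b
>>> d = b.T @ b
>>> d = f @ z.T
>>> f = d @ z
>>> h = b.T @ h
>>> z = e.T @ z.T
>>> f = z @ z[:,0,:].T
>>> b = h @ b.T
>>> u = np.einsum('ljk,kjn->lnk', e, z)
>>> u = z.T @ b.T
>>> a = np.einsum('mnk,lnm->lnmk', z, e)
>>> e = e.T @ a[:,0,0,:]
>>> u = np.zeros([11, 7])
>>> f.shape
(11, 19, 11)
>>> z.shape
(11, 19, 19)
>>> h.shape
(7, 7)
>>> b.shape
(7, 11)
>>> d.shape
(11, 7, 3, 19)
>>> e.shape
(11, 19, 19)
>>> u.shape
(11, 7)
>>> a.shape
(5, 19, 11, 19)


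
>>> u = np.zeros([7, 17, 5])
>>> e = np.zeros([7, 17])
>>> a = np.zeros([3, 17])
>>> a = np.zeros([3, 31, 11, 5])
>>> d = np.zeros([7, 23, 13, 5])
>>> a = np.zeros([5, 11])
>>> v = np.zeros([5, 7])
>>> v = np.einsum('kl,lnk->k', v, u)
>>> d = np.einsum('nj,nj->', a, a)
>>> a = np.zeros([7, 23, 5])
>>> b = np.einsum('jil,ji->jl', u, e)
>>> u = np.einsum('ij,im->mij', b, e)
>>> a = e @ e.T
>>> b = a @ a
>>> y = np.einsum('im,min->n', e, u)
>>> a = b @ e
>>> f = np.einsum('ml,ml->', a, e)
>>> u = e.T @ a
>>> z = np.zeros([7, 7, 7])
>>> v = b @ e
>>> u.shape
(17, 17)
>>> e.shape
(7, 17)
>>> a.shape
(7, 17)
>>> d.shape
()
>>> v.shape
(7, 17)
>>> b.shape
(7, 7)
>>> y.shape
(5,)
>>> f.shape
()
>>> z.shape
(7, 7, 7)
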